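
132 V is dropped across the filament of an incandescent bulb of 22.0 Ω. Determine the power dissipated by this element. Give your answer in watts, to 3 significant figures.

V and R are stated; P = V²/R avoids computing the current.
P = (132 V)² / 22.0 Ω = 792.0 W

792 W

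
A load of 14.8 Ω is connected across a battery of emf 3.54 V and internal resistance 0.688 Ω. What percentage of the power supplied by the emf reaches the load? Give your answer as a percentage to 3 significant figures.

95.6 %

Both r and R carry the same current, so the power split is just the resistance split: η = R/(R+r).
η = R / (R + r) = 14.8 / (14.8 + 0.688) = 0.9556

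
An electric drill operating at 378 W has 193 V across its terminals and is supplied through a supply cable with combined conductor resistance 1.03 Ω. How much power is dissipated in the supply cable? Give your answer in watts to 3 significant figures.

The supply cable and load are in series, so the same current flows in both; the loss is I²R_line.
I = P / V = 378 / 193 = 1.959 A through the supply cable.
P_line = I² R_line = (1.959)² × 1.03 = 3.951 W

3.95 W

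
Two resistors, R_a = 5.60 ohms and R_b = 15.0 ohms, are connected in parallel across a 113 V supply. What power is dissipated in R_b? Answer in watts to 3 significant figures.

851 W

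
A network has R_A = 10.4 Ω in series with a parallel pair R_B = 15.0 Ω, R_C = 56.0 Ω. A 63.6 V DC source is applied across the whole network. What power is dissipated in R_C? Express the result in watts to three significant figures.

Replace R_B and R_C with their parallel equivalent so the circuit becomes R_A in series with R_p.
R_p = (15.0×56.0)/(15.0+56.0) = 11.83 Ω
R_total = 10.4 + 11.83 = 22.23 Ω
I = V / R_total = 63.6 / 22.23 = 2.861 A
Voltage across the parallel pair: V_p = I × R_p = 2.861 × 11.83 = 33.85 V
With V_p across R_C, its power is V_p²/R_C.
P_R_C = (33.85)² / 56.0 = 20.46 W

20.5 W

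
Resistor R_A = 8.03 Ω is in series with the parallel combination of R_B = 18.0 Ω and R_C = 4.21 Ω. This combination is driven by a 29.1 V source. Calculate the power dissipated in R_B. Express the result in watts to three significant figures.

4.18 W

First combine the parallel branches into one equivalent R_p, then R_A + R_p is a series pair.
R_p = (18.0×4.21)/(18.0+4.21) = 3.412 Ω
R_total = 8.03 + 3.412 = 11.44 Ω
I = V / R_total = 29.1 / 11.44 = 2.543 A
Voltage across the parallel pair: V_p = I × R_p = 2.543 × 3.412 = 8.678 V
R_B is across V_p, so use P = V²/R for that branch.
P_R_B = (8.678)² / 18.0 = 4.183 W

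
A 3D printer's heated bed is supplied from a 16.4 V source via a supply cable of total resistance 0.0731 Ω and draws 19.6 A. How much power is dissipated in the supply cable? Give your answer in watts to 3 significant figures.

Line loss is just I²R for the cable — we know both I and R_line directly.
The supply cable carries the full 19.6 A.
P_line = I² R_line = (19.60)² × 0.0731 = 28.08 W

28.1 W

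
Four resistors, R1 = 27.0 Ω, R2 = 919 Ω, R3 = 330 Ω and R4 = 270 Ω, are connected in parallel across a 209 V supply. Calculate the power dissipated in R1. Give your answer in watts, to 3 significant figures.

1620 W

Parallel branches share the same voltage; P = V²/R gives the branch power in one step.
P_R1 = V² / R1 = (209)² / 27.0 Ω = 1618 W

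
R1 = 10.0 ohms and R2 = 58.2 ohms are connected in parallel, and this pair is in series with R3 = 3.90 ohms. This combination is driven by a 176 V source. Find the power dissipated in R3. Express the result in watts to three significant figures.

781 W

First find R_p for the parallel pair, then treat R_p + R3 as a series loop.
R_p = (10.0×58.2)/(10.0+58.2) = 8.534 Ω
R_total = R_p + 3.90 = 8.534 + 3.90 = 12.43 Ω
I = V / R_total = 176 / 12.43 = 14.16 A
R3 is the series element, so its power is I²R.
P_R3 = (14.16)² × 3.90 = 781.4 W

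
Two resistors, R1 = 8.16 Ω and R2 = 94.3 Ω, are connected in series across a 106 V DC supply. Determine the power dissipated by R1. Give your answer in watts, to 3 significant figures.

8.73 W

In a series string the same current flows through every resistor — find that current, then P = I²R for the one we want.
R_total = 8.16 + 94.3 = 102.5 Ω
I = V / R_total = 106 / 102.5 = 1.035 A
P_R1 = I² × R1 = (1.035)² × 8.16 = 8.734 W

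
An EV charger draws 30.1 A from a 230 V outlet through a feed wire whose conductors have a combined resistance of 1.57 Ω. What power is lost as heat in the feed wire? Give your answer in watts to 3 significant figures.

Only the current and the line resistance are needed for the I²R loss.
The feed wire carries the full 30.1 A.
P_line = I² R_line = (30.10)² × 1.57 = 1422 W

1420 W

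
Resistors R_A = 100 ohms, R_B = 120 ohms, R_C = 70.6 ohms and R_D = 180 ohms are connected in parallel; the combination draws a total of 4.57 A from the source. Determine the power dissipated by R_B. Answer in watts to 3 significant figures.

Parallel branches share V, not I — compute V via R_eq, then use V²/R for the target branch.
1/R_eq = 1/100 + 1/120 + 1/70.6 + 1/180 ⇒ R_eq = 26.28 Ω
V = I_total × R_eq = 4.570 × 26.28 = 120.1 V
P_R_B = V² / R_B = (120.1)² / 120 = 120.2 W

120 W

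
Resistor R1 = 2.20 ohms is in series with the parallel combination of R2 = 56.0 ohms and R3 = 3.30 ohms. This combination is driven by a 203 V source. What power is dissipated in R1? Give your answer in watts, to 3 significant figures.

Reduce the parallel pair to R_p first; the network is then a simple series string.
R_p = (56.0×3.30)/(56.0+3.30) = 3.116 Ω
R_total = 2.20 + 3.116 = 5.316 Ω
I = V / R_total = 203 / 5.316 = 38.18 A
All the current flows through R1; use P = I²R.
P_R1 = (38.18)² × 2.20 = 3208 W

3210 W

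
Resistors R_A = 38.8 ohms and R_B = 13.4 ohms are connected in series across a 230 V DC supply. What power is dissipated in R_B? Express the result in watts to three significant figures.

Series elements share the same current, so find I first, then use P = I²R.
R_total = 38.8 + 13.4 = 52.20 Ω
I = V / R_total = 230 / 52.20 = 4.406 A
P_R_B = I² × R_B = (4.406)² × 13.4 = 260.1 W

260 W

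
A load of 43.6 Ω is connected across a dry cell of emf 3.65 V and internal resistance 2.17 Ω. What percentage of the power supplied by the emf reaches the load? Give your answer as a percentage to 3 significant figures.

95.3 %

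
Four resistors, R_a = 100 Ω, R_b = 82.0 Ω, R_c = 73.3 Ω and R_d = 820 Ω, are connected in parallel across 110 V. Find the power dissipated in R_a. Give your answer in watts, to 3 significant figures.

Each parallel branch sees the full supply voltage, so P = V²/R applies directly to the target branch.
P_R_a = V² / R_a = (110)² / 100 Ω = 121.0 W

121 W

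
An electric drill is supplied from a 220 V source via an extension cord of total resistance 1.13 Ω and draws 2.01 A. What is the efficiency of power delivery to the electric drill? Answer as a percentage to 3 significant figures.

99.0 %

The extension cord carries the full 2.01 A.
P_line = I² R_line = (2.010)² × 1.13 = 4.565 W
P_source = V I = 220 × 2.010 = 442.2 W; P_load = 437.6 W
η = P_load / P_source = 437.6 / 442.2 = 0.9897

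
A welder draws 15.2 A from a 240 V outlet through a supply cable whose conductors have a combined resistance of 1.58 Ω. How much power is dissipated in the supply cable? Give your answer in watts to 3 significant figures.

The supply cable and load are in series, so the same current flows in both; the loss is I²R_line.
The supply cable carries the full 15.2 A.
P_line = I² R_line = (15.20)² × 1.58 = 365.0 W

365 W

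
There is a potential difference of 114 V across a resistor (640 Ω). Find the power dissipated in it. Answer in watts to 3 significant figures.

20.3 W

Voltage and resistance are given, so P = V²/R is the one-step route.
P = (114 V)² / 640 Ω = 20.31 W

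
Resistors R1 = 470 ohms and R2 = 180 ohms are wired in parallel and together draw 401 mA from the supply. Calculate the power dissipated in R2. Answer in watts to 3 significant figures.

Only the total current is stated, so first find the parallel equivalent to get the voltage across the combination.
1/R_eq = 1/470 + 1/180 ⇒ R_eq = 130.2 Ω
V = I_total × R_eq = 0.4010 × 130.2 = 52.19 V
P_R2 = V² / R2 = (52.19)² / 180 = 15.13 W

15.1 W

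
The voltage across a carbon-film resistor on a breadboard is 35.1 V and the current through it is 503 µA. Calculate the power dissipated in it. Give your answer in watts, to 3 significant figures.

Since both terminal voltage and current are stated, P = V I gives the power in one step.
P = 35.1 V × 0.0005030 A = 0.01766 W

0.0177 W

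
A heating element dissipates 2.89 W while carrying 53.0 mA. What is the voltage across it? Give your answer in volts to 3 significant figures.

Inverting the appropriate power form: V = P / I.
V = 2.89 / 0.05300 = 54.53 V

54.5 V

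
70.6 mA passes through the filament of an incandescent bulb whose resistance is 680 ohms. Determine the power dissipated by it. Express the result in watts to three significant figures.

3.39 W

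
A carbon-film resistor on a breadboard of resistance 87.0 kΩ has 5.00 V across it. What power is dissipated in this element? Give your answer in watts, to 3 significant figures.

0.000287 W

With V across and R both known, P = V²/R gives the dissipation directly.
P = (5.00 V)² / 87000 Ω = 0.0002874 W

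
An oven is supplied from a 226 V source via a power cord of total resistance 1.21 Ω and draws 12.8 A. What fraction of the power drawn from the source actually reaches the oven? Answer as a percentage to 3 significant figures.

93.1 %

The power cord carries the full 12.8 A.
P_line = I² R_line = (12.80)² × 1.21 = 198.2 W
P_source = V I = 226 × 12.80 = 2893 W; P_load = 2695 W
η = P_load / P_source = 2695 / 2893 = 0.9315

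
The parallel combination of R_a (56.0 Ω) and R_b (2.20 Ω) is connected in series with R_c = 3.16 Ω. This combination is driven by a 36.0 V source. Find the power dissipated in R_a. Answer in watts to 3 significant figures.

Reduce the parallel combination to a single R_p; the circuit then becomes R_p in series with the remaining resistor.
R_p = (56.0×2.20)/(56.0+2.20) = 2.117 Ω
R_total = R_p + 3.16 = 2.117 + 3.16 = 5.277 Ω
I = V / R_total = 36.0 / 5.277 = 6.822 A
Voltage across the parallel pair: V_p = I × R_p = 6.822 × 2.117 = 14.44 V
Use P = V²/R for R_a with V = V_p.
P_R_a = (14.44)² / 56.0 = 3.724 W

3.72 W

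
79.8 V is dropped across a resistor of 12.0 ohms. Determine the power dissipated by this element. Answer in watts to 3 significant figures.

We know the drop across the element and its resistance — P = V²/R, one step.
P = (79.8 V)² / 12.0 Ω = 530.7 W

531 W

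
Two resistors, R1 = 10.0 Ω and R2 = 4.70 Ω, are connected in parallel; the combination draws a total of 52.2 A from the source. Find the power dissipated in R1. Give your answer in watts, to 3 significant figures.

2790 W

Parallel branches share V, not I — compute V via R_eq, then use V²/R for the target branch.
1/R_eq = 1/10.0 + 1/4.70 ⇒ R_eq = 3.197 Ω
V = I_total × R_eq = 52.20 × 3.197 = 166.9 V
P_R1 = V² / R1 = (166.9)² / 10.0 = 2785 W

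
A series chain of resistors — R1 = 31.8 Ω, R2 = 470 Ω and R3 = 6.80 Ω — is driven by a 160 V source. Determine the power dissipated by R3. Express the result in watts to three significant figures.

Series elements share the same current, so find I first, then use P = I²R.
R_total = 31.8 + 470 + 6.80 = 508.6 Ω
I = V / R_total = 160 / 508.6 = 0.3146 A
P_R3 = I² × R3 = (0.3146)² × 6.80 = 0.6730 W

0.673 W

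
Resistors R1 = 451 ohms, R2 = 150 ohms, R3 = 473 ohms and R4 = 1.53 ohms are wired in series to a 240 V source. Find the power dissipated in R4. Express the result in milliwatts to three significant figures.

76.2 mW

Every series element carries the same I. Get I from the total resistance, then P = I² × R4.
R_total = 451 + 150 + 473 + 1.53 = 1076 Ω
I = V / R_total = 240 / 1076 = 0.2231 A
P_R4 = I² × R4 = (0.2231)² × 1.53 = 0.07618 W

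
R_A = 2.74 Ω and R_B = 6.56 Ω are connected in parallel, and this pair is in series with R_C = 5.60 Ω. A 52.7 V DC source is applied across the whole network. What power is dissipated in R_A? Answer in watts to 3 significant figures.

Reduce the parallel combination to a single R_p; the circuit then becomes R_p in series with the remaining resistor.
R_p = (2.74×6.56)/(2.74+6.56) = 1.933 Ω
R_total = R_p + 5.60 = 1.933 + 5.60 = 7.533 Ω
I = V / R_total = 52.7 / 7.533 = 6.996 A
Voltage across the parallel pair: V_p = I × R_p = 6.996 × 1.933 = 13.52 V
R_A sits across V_p; its power is V_p²/R.
P_R_A = (13.52)² / 2.74 = 66.73 W

66.7 W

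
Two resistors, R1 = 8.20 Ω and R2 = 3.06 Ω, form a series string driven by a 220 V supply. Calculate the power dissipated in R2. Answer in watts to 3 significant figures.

In a series string the same current flows through every resistor — find that current, then P = I²R for the one we want.
R_total = 8.20 + 3.06 = 11.26 Ω
I = V / R_total = 220 / 11.26 = 19.54 A
P_R2 = I² × R2 = (19.54)² × 3.06 = 1168 W

1170 W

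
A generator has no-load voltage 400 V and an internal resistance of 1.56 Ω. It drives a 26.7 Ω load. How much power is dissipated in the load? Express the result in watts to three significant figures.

With r and R in series, I = ε/(r+R); the load dissipates I²R.
I = ε / (r + R) = 400 / (1.56 + 26.7) = 14.15 A
P_load = I² R = (14.15)² × 26.7 = 5349 W

5350 W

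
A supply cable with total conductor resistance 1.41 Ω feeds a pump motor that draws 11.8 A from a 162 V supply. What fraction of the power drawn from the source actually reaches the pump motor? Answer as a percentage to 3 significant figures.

The supply cable carries the full 11.8 A.
P_line = I² R_line = (11.80)² × 1.41 = 196.3 W
P_source = V I = 162 × 11.80 = 1912 W; P_load = 1715 W
η = P_load / P_source = 1715 / 1912 = 0.8973

89.7 %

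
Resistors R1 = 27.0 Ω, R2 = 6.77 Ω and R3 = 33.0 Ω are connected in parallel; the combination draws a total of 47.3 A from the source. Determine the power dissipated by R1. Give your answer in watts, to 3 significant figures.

1790 W

The branches share the same voltage, but only the total current is given — find V from the equivalent resistance first.
1/R_eq = 1/27.0 + 1/6.77 + 1/33.0 ⇒ R_eq = 4.650 Ω
V = I_total × R_eq = 47.30 × 4.650 = 219.9 V
P_R1 = V² / R1 = (219.9)² / 27.0 = 1792 W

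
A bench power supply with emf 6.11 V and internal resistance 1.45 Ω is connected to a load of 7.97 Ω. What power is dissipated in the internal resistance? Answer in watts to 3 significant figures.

The source's internal resistance is just another series element carrying I; its dissipation is I²r.
I = ε / (r + R) = 6.11 / (1.45 + 7.97) = 0.6486 A
P_int = I² r = (0.6486)² × 1.45 = 0.6100 W

0.610 W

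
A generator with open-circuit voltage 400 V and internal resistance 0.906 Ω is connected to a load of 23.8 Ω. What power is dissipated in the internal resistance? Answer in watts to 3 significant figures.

Internal loss is I²r, with I set by the total series resistance r+R.
I = ε / (r + R) = 400 / (0.906 + 23.8) = 16.19 A
P_int = I² r = (16.19)² × 0.906 = 237.5 W

237 W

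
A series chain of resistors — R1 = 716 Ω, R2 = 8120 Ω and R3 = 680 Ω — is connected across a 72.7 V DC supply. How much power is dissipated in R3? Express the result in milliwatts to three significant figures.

39.7 mW

Every series element carries the same I. Get I from the total resistance, then P = I² × R3.
R_total = 716 + 8120 + 680 = 9516 Ω
I = V / R_total = 72.7 / 9516 = 0.007640 A
P_R3 = I² × R3 = (0.007640)² × 680 = 0.03969 W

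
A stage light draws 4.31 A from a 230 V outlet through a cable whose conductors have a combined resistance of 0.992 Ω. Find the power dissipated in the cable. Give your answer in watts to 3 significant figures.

Only the current and the line resistance are needed for the I²R loss.
The cable carries the full 4.31 A.
P_line = I² R_line = (4.310)² × 0.992 = 18.43 W

18.4 W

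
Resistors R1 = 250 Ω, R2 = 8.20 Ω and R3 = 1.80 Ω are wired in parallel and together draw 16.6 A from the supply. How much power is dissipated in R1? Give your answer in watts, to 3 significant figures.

Only the total current is stated, so first find the parallel equivalent to get the voltage across the combination.
1/R_eq = 1/250 + 1/8.20 + 1/1.80 ⇒ R_eq = 1.467 Ω
V = I_total × R_eq = 16.60 × 1.467 = 24.36 V
P_R1 = V² / R1 = (24.36)² / 250 = 2.373 W

2.37 W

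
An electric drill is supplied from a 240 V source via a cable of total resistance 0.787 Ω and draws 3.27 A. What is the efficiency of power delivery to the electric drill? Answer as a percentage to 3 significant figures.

98.9 %

The cable carries the full 3.27 A.
P_line = I² R_line = (3.270)² × 0.787 = 8.415 W
P_source = V I = 240 × 3.270 = 784.8 W; P_load = 776.4 W
η = P_load / P_source = 776.4 / 784.8 = 0.9893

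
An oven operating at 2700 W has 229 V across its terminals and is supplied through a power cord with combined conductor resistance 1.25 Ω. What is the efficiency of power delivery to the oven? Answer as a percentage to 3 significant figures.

94.0 %

I = P / V = 2700 / 229 = 11.79 A through the power cord.
P_line = I² R_line = (11.79)² × 1.25 = 173.8 W
P_source = P_load + P_line = 2700 + 173.8 = 2874 W
η = P_load / P_source = 2700 / 2874 = 0.9395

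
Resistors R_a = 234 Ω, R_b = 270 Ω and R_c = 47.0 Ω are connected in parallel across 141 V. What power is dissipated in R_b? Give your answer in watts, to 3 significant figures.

73.6 W

Every branch has 141 V across it, so for R_b the power is simply V²/R.
P_R_b = V² / R_b = (141)² / 270 Ω = 73.63 W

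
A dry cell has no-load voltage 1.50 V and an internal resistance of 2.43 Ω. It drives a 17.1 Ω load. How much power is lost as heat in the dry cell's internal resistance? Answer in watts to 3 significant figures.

Internal loss is I²r, with I set by the total series resistance r+R.
I = ε / (r + R) = 1.50 / (2.43 + 17.1) = 0.07680 A
P_int = I² r = (0.07680)² × 2.43 = 0.01433 W

0.0143 W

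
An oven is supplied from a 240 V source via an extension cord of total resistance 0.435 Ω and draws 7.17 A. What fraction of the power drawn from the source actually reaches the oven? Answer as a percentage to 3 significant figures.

98.7 %

The extension cord carries the full 7.17 A.
P_line = I² R_line = (7.170)² × 0.435 = 22.36 W
P_source = V I = 240 × 7.170 = 1721 W; P_load = 1698 W
η = P_load / P_source = 1698 / 1721 = 0.9870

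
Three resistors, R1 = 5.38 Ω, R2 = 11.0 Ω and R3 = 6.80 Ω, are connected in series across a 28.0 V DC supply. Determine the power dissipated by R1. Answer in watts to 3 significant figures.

In a series string the same current flows through every resistor — find that current, then P = I²R for the one we want.
R_total = 5.38 + 11.0 + 6.80 = 23.18 Ω
I = V / R_total = 28.0 / 23.18 = 1.208 A
P_R1 = I² × R1 = (1.208)² × 5.38 = 7.850 W

7.85 W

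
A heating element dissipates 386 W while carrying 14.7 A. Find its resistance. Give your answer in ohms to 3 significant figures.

1.79 Ω

Rearranging the power relation for the two known quantities gives R = P / I².
R = 386 / (14.70)² = 1.786 Ω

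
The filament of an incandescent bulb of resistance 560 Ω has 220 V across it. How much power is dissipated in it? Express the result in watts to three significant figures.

86.4 W

We know the drop across the element and its resistance — P = V²/R, one step.
P = (220 V)² / 560 Ω = 86.43 W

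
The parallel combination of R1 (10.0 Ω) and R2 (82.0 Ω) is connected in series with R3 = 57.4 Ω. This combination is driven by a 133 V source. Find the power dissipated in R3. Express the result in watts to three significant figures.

231 W

First find R_p for the parallel pair, then treat R_p + R3 as a series loop.
R_p = (10.0×82.0)/(10.0+82.0) = 8.913 Ω
R_total = R_p + 57.4 = 8.913 + 57.4 = 66.31 Ω
I = V / R_total = 133 / 66.31 = 2.006 A
All the supply current flows through R3; use P = I²R3.
P_R3 = (2.006)² × 57.4 = 230.9 W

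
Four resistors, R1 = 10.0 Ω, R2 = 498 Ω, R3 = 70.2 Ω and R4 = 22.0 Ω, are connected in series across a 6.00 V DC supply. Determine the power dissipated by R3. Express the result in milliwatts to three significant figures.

Since the resistors are in series they all carry the loop current I = V/R_total; the power in any one is I²R.
R_total = 10.0 + 498 + 70.2 + 22.0 = 600.2 Ω
I = V / R_total = 6.00 / 600.2 = 0.009997 A
P_R3 = I² × R3 = (0.009997)² × 70.2 = 0.007015 W

7.02 mW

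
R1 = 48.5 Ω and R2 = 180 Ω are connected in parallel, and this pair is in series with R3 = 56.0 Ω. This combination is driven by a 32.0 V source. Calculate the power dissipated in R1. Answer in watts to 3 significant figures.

3.47 W

Reduce the parallel combination to a single R_p; the circuit then becomes R_p in series with the remaining resistor.
R_p = (48.5×180)/(48.5+180) = 38.21 Ω
R_total = R_p + 56.0 = 38.21 + 56.0 = 94.21 Ω
I = V / R_total = 32.0 / 94.21 = 0.3397 A
Voltage across the parallel pair: V_p = I × R_p = 0.3397 × 38.21 = 12.98 V
Use P = V²/R for R1 with V = V_p.
P_R1 = (12.98)² / 48.5 = 3.473 W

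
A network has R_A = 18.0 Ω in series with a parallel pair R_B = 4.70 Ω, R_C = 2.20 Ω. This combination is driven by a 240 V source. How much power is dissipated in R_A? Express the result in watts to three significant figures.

First combine the parallel branches into one equivalent R_p, then R_A + R_p is a series pair.
R_p = (4.70×2.20)/(4.70+2.20) = 1.499 Ω
R_total = 18.0 + 1.499 = 19.50 Ω
I = V / R_total = 240 / 19.50 = 12.31 A
The full supply current passes through R_A: P = I²R.
P_R_A = (12.31)² × 18.0 = 2727 W

2730 W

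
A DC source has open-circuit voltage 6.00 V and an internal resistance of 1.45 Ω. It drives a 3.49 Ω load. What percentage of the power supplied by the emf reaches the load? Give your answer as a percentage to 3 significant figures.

70.6 %

Both r and R carry the same current, so the power split is just the resistance split: η = R/(R+r).
η = R / (R + r) = 3.49 / (3.49 + 1.45) = 0.7065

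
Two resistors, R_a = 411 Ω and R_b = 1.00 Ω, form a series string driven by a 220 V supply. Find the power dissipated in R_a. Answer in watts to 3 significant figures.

Series elements share the same current, so find I first, then use P = I²R.
R_total = 411 + 1.00 = 412.0 Ω
I = V / R_total = 220 / 412.0 = 0.5340 A
P_R_a = I² × R_a = (0.5340)² × 411 = 117.2 W

117 W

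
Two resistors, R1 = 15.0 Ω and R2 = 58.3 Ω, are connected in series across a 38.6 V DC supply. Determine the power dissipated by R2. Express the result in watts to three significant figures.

16.2 W

In a series string the same current flows through every resistor — find that current, then P = I²R for the one we want.
R_total = 15.0 + 58.3 = 73.30 Ω
I = V / R_total = 38.6 / 73.30 = 0.5266 A
P_R2 = I² × R2 = (0.5266)² × 58.3 = 16.17 W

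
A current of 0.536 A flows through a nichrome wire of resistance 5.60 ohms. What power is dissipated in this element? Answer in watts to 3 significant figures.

1.61 W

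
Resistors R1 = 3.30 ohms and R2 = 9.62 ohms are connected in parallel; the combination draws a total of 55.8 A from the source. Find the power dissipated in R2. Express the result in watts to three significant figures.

1950 W

We need the common branch voltage; get it from I_total × R_eq, then P = V²/R for the branch.
1/R_eq = 1/3.30 + 1/9.62 ⇒ R_eq = 2.457 Ω
V = I_total × R_eq = 55.80 × 2.457 = 137.1 V
P_R2 = V² / R2 = (137.1)² / 9.62 = 1954 W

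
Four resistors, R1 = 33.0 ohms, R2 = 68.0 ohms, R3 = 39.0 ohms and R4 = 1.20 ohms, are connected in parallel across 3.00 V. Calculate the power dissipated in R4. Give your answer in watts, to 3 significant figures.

7.50 W

The supply voltage appears across each parallel branch — just use P = V²/R4.
P_R4 = V² / R4 = (3.00)² / 1.20 Ω = 7.500 W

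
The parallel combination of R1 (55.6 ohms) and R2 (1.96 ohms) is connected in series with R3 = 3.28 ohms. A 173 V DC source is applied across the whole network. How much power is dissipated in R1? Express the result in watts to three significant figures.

First find R_p for the parallel pair, then treat R_p + R3 as a series loop.
R_p = (55.6×1.96)/(55.6+1.96) = 1.893 Ω
R_total = R_p + 3.28 = 1.893 + 3.28 = 5.173 Ω
I = V / R_total = 173 / 5.173 = 33.44 A
Voltage across the parallel pair: V_p = I × R_p = 33.44 × 1.893 = 63.31 V
R1 has V_p across it, so P = V_p²/R1.
P_R1 = (63.31)² / 55.6 = 72.10 W

72.1 W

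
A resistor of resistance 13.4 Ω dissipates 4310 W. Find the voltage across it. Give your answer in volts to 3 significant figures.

Rearranging the power relation for the two known quantities gives V = √(P R).
V = √(4310 × 13.4) = 240.3 V

240 V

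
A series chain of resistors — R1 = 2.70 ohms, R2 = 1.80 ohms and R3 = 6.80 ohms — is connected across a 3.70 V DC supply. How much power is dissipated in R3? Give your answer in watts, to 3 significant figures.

0.729 W

In a series string the same current flows through every resistor — find that current, then P = I²R for the one we want.
R_total = 2.70 + 1.80 + 6.80 = 11.30 Ω
I = V / R_total = 3.70 / 11.30 = 0.3274 A
P_R3 = I² × R3 = (0.3274)² × 6.80 = 0.7290 W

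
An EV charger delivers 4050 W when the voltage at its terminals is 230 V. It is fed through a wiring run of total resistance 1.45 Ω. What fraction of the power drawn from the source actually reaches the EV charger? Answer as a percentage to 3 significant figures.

90.0 %

I = P / V = 4050 / 230 = 17.61 A through the wiring run.
P_line = I² R_line = (17.61)² × 1.45 = 449.6 W
P_source = P_load + P_line = 4050 + 449.6 = 4500 W
η = P_load / P_source = 4050 / 4500 = 0.9001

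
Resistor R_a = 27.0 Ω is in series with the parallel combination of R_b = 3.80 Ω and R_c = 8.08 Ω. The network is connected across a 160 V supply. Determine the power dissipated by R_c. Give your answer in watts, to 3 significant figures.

24.2 W

Replace R_b and R_c with their parallel equivalent so the circuit becomes R_a in series with R_p.
R_p = (3.80×8.08)/(3.80+8.08) = 2.585 Ω
R_total = 27.0 + 2.585 = 29.58 Ω
I = V / R_total = 160 / 29.58 = 5.408 A
Voltage across the parallel pair: V_p = I × R_p = 5.408 × 2.585 = 13.98 V
With V_p across R_c, its power is V_p²/R_c.
P_R_c = (13.98)² / 8.08 = 24.18 W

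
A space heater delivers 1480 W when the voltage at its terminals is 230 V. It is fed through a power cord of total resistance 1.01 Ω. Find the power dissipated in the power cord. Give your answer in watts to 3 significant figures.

41.8 W

The power cord and load are in series, so the same current flows in both; the loss is I²R_line.
I = P / V = 1480 / 230 = 6.435 A through the power cord.
P_line = I² R_line = (6.435)² × 1.01 = 41.82 W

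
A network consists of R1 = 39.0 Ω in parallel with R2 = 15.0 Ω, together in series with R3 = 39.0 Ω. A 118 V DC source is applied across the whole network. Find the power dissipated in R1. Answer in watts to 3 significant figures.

16.9 W

Combine R1 and R2 into their parallel equivalent first, reducing the network to two series resistors.
R_p = (39.0×15.0)/(39.0+15.0) = 10.83 Ω
R_total = R_p + 39.0 = 10.83 + 39.0 = 49.83 Ω
I = V / R_total = 118 / 49.83 = 2.368 A
Voltage across the parallel pair: V_p = I × R_p = 2.368 × 10.83 = 25.65 V
R1 has V_p across it, so P = V_p²/R1.
P_R1 = (25.65)² / 39.0 = 16.87 W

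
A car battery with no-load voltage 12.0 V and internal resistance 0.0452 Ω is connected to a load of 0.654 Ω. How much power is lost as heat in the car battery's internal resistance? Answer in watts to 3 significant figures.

The internal resistance carries the same current as the load; P_int = I²r.
I = ε / (r + R) = 12.0 / (0.0452 + 0.654) = 17.16 A
P_int = I² r = (17.16)² × 0.0452 = 13.31 W

13.3 W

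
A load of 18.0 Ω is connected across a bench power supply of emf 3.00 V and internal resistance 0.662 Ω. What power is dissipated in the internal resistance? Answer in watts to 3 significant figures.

The source's internal resistance is just another series element carrying I; its dissipation is I²r.
I = ε / (r + R) = 3.00 / (0.662 + 18.0) = 0.1608 A
P_int = I² r = (0.1608)² × 0.662 = 0.01711 W

0.0171 W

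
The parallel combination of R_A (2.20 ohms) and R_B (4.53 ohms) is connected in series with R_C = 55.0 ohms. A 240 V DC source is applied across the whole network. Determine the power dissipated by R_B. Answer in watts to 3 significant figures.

8.74 W

First find R_p for the parallel pair, then treat R_p + R_C as a series loop.
R_p = (2.20×4.53)/(2.20+4.53) = 1.481 Ω
R_total = R_p + 55.0 = 1.481 + 55.0 = 56.48 Ω
I = V / R_total = 240 / 56.48 = 4.249 A
Voltage across the parallel pair: V_p = I × R_p = 4.249 × 1.481 = 6.292 V
R_B sits across V_p; its power is V_p²/R.
P_R_B = (6.292)² / 4.53 = 8.740 W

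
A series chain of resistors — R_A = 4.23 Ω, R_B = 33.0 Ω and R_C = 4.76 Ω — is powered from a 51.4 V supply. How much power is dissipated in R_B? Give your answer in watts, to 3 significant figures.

Series elements share the same current, so find I first, then use P = I²R.
R_total = 4.23 + 33.0 + 4.76 = 41.99 Ω
I = V / R_total = 51.4 / 41.99 = 1.224 A
P_R_B = I² × R_B = (1.224)² × 33.0 = 49.45 W

49.4 W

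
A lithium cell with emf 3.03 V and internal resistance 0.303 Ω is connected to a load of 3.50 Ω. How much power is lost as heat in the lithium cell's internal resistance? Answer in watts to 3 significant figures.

r is in series with the load, so it carries the full circuit current — the loss in it is I²r.
I = ε / (r + R) = 3.03 / (0.303 + 3.50) = 0.7967 A
P_int = I² r = (0.7967)² × 0.303 = 0.1923 W

0.192 W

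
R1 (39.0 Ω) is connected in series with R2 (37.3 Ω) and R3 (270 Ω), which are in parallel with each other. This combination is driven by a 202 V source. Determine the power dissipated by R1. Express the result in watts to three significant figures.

Replace R2 and R3 with their parallel equivalent so the circuit becomes R1 in series with R_p.
R_p = (37.3×270)/(37.3+270) = 32.77 Ω
R_total = 39.0 + 32.77 = 71.77 Ω
I = V / R_total = 202 / 71.77 = 2.814 A
R1 is in the main series path, so its power is I²R1.
P_R1 = (2.814)² × 39.0 = 308.9 W

309 W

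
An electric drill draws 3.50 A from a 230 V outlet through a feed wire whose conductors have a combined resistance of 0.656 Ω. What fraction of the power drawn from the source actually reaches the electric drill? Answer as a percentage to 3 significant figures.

99.0 %

The feed wire carries the full 3.50 A.
P_line = I² R_line = (3.500)² × 0.656 = 8.036 W
P_source = V I = 230 × 3.500 = 805.0 W; P_load = 797.0 W
η = P_load / P_source = 797.0 / 805.0 = 0.9900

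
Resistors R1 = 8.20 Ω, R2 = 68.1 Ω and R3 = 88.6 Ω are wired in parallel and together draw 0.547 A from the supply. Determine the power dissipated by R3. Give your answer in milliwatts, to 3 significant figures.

The branches share the same voltage, but only the total current is given — find V from the equivalent resistance first.
1/R_eq = 1/8.20 + 1/68.1 + 1/88.6 ⇒ R_eq = 6.760 Ω
V = I_total × R_eq = 0.5470 × 6.760 = 3.698 V
P_R3 = V² / R3 = (3.698)² / 88.6 = 0.1543 W

154 mW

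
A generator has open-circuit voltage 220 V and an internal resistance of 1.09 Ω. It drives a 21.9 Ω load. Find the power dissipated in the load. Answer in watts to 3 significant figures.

Load and internal resistance form a series loop — compute the loop current, then the load power via I²R.
I = ε / (r + R) = 220 / (1.09 + 21.9) = 9.569 A
P_load = I² R = (9.569)² × 21.9 = 2005 W

2010 W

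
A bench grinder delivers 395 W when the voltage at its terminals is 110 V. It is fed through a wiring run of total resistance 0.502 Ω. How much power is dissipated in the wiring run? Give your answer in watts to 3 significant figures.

6.47 W

Line loss is just I²R for the cable — we know both I and R_line directly.
I = P / V = 395 / 110 = 3.591 A through the wiring run.
P_line = I² R_line = (3.591)² × 0.502 = 6.473 W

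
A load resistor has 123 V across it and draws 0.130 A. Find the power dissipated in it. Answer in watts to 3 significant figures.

V and I are known directly — P = V I, no intermediate step needed.
P = 123 V × 0.1300 A = 15.99 W

16.0 W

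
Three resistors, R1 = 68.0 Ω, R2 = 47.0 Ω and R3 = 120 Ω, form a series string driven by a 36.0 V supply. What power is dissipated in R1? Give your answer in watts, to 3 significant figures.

1.60 W

Since the resistors are in series they all carry the loop current I = V/R_total; the power in any one is I²R.
R_total = 68.0 + 47.0 + 120 = 235.0 Ω
I = V / R_total = 36.0 / 235.0 = 0.1532 A
P_R1 = I² × R1 = (0.1532)² × 68.0 = 1.596 W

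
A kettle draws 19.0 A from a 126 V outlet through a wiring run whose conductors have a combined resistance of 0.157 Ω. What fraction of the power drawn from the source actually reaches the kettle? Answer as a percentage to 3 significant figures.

The wiring run carries the full 19.0 A.
P_line = I² R_line = (19.00)² × 0.157 = 56.68 W
P_source = V I = 126 × 19.00 = 2394 W; P_load = 2337 W
η = P_load / P_source = 2337 / 2394 = 0.9763

97.6 %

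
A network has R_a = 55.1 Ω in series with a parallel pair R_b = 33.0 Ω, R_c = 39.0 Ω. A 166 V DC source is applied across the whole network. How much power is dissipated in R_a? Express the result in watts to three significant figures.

First combine the parallel branches into one equivalent R_p, then R_a + R_p is a series pair.
R_p = (33.0×39.0)/(33.0+39.0) = 17.88 Ω
R_total = 55.1 + 17.88 = 72.97 Ω
I = V / R_total = 166 / 72.97 = 2.275 A
R_a is in the main series path, so its power is I²R_a.
P_R_a = (2.275)² × 55.1 = 285.1 W

285 W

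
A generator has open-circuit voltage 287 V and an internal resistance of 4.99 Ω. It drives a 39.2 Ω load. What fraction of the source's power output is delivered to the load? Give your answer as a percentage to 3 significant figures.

η = P_load/(P_load+P_int) = I²R/(I²R+I²r) = R/(R+r) — the I² cancels for series elements.
η = R / (R + r) = 39.2 / (39.2 + 4.99) = 0.8871

88.7 %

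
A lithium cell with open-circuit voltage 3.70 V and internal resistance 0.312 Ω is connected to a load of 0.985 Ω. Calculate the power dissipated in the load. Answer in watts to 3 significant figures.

8.02 W

Load and internal resistance form a series loop — compute the loop current, then the load power via I²R.
I = ε / (r + R) = 3.70 / (0.312 + 0.985) = 2.853 A
P_load = I² R = (2.853)² × 0.985 = 8.016 W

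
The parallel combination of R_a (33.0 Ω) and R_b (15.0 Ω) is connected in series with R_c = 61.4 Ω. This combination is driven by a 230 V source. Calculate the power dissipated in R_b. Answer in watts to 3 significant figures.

72.9 W

Collapse the R_a‖R_b pair into one equivalent R_p; then R_p and R_c form a series string.
R_p = (33.0×15.0)/(33.0+15.0) = 10.31 Ω
R_total = R_p + 61.4 = 10.31 + 61.4 = 71.71 Ω
I = V / R_total = 230 / 71.71 = 3.207 A
Voltage across the parallel pair: V_p = I × R_p = 3.207 × 10.31 = 33.07 V
Use P = V²/R for R_b with V = V_p.
P_R_b = (33.07)² / 15.0 = 72.93 W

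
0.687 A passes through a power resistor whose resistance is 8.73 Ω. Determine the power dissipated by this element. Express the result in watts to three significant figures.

With I and R stated, P = I²R applies in one step.
P = (0.6870 A)² × 8.73 Ω = 4.120 W

4.12 W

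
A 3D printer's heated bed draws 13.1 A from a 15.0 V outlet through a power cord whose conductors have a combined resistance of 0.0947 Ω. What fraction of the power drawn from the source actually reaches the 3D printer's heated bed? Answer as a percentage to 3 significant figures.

The power cord carries the full 13.1 A.
P_line = I² R_line = (13.10)² × 0.0947 = 16.25 W
P_source = V I = 15.0 × 13.10 = 196.5 W; P_load = 180.2 W
η = P_load / P_source = 180.2 / 196.5 = 0.9173

91.7 %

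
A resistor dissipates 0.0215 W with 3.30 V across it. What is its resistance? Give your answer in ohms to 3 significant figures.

From P = V I = I²R = V²/R, with the two given quantities we get R = V² / P.
R = (3.30)² / 0.0215 = 506.5 Ω

507 Ω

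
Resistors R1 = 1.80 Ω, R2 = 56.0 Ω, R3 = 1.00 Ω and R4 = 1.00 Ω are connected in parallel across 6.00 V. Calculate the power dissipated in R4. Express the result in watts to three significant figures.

36.0 W

The supply voltage appears across each parallel branch — just use P = V²/R4.
P_R4 = V² / R4 = (6.00)² / 1.00 Ω = 36.00 W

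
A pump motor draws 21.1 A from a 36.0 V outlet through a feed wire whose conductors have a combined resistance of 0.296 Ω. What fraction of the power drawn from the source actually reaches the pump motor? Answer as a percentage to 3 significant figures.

82.7 %

The feed wire carries the full 21.1 A.
P_line = I² R_line = (21.10)² × 0.296 = 131.8 W
P_source = V I = 36.0 × 21.10 = 759.6 W; P_load = 627.8 W
η = P_load / P_source = 627.8 / 759.6 = 0.8265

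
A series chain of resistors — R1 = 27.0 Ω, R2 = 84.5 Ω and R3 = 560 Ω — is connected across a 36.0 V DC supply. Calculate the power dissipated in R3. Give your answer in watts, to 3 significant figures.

1.61 W

Since the resistors are in series they all carry the loop current I = V/R_total; the power in any one is I²R.
R_total = 27.0 + 84.5 + 560 = 671.5 Ω
I = V / R_total = 36.0 / 671.5 = 0.05361 A
P_R3 = I² × R3 = (0.05361)² × 560 = 1.610 W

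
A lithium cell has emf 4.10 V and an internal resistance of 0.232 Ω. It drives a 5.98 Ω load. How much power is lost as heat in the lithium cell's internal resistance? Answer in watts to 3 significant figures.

0.101 W

Internal loss is I²r, with I set by the total series resistance r+R.
I = ε / (r + R) = 4.10 / (0.232 + 5.98) = 0.6600 A
P_int = I² r = (0.6600)² × 0.232 = 0.1011 W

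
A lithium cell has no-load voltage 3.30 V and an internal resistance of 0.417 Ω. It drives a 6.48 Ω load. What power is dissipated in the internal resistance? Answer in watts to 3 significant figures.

Internal loss is I²r, with I set by the total series resistance r+R.
I = ε / (r + R) = 3.30 / (0.417 + 6.48) = 0.4785 A
P_int = I² r = (0.4785)² × 0.417 = 0.09546 W

0.0955 W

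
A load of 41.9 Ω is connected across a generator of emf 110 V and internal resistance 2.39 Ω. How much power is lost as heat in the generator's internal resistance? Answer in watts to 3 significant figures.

The source's internal resistance is just another series element carrying I; its dissipation is I²r.
I = ε / (r + R) = 110 / (2.39 + 41.9) = 2.484 A
P_int = I² r = (2.484)² × 2.39 = 14.74 W

14.7 W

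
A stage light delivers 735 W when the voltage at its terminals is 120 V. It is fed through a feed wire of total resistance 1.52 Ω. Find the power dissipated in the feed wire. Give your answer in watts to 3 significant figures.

Only the current and the line resistance are needed for the I²R loss.
I = P / V = 735 / 120 = 6.125 A through the feed wire.
P_line = I² R_line = (6.125)² × 1.52 = 57.02 W

57.0 W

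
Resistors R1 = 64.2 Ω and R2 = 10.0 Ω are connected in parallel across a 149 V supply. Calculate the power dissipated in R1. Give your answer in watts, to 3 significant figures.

346 W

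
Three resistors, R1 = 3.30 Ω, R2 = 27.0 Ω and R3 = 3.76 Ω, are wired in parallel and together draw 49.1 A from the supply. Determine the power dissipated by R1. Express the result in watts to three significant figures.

Only the total current is stated, so first find the parallel equivalent to get the voltage across the combination.
1/R_eq = 1/3.30 + 1/27.0 + 1/3.76 ⇒ R_eq = 1.650 Ω
V = I_total × R_eq = 49.10 × 1.650 = 81.02 V
P_R1 = V² / R1 = (81.02)² / 3.30 = 1989 W

1990 W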